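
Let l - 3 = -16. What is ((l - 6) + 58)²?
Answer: 1521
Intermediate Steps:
l = -13 (l = 3 - 16 = -13)
((l - 6) + 58)² = ((-13 - 6) + 58)² = (-19 + 58)² = 39² = 1521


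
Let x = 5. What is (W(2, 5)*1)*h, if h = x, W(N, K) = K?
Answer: 25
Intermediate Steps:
h = 5
(W(2, 5)*1)*h = (5*1)*5 = 5*5 = 25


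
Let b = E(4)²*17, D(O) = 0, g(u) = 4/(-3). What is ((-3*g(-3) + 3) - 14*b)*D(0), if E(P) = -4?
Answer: 0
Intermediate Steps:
g(u) = -4/3 (g(u) = 4*(-⅓) = -4/3)
b = 272 (b = (-4)²*17 = 16*17 = 272)
((-3*g(-3) + 3) - 14*b)*D(0) = ((-3*(-4/3) + 3) - 14*272)*0 = ((4 + 3) - 3808)*0 = (7 - 3808)*0 = -3801*0 = 0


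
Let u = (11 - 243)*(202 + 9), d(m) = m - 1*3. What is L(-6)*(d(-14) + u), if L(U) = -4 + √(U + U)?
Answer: 195876 - 97938*I*√3 ≈ 1.9588e+5 - 1.6963e+5*I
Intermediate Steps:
d(m) = -3 + m (d(m) = m - 3 = -3 + m)
u = -48952 (u = -232*211 = -48952)
L(U) = -4 + √2*√U (L(U) = -4 + √(2*U) = -4 + √2*√U)
L(-6)*(d(-14) + u) = (-4 + √2*√(-6))*((-3 - 14) - 48952) = (-4 + √2*(I*√6))*(-17 - 48952) = (-4 + 2*I*√3)*(-48969) = 195876 - 97938*I*√3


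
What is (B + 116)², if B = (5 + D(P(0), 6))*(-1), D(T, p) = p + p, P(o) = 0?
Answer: 9801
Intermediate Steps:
D(T, p) = 2*p
B = -17 (B = (5 + 2*6)*(-1) = (5 + 12)*(-1) = 17*(-1) = -17)
(B + 116)² = (-17 + 116)² = 99² = 9801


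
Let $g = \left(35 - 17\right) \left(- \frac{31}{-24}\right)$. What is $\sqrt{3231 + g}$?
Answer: $\frac{\sqrt{13017}}{2} \approx 57.046$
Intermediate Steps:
$g = \frac{93}{4}$ ($g = 18 \left(\left(-31\right) \left(- \frac{1}{24}\right)\right) = 18 \cdot \frac{31}{24} = \frac{93}{4} \approx 23.25$)
$\sqrt{3231 + g} = \sqrt{3231 + \frac{93}{4}} = \sqrt{\frac{13017}{4}} = \frac{\sqrt{13017}}{2}$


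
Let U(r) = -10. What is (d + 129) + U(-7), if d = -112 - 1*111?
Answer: -104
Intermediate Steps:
d = -223 (d = -112 - 111 = -223)
(d + 129) + U(-7) = (-223 + 129) - 10 = -94 - 10 = -104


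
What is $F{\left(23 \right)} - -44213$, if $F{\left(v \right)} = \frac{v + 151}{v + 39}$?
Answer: $\frac{1370690}{31} \approx 44216.0$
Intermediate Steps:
$F{\left(v \right)} = \frac{151 + v}{39 + v}$
$F{\left(23 \right)} - -44213 = \frac{151 + 23}{39 + 23} - -44213 = \frac{1}{62} \cdot 174 + 44213 = \frac{87}{31} + 44213 = \frac{1370690}{31}$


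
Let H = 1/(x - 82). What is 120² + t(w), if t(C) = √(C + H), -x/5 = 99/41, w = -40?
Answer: 14400 + I*√595216097/3857 ≈ 14400.0 + 6.3254*I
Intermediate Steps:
x = -495/41 ≈ -12.073
H = -41/3857 (H = 1/(-495/41 - 82) = 1/(-3857/41) = -41/3857 ≈ -0.010630)
t(C) = √(-41/3857 + C) (t(C) = √(C - 41/3857) = √(-41/3857 + C))
120² + t(w) = 120² + √(-158137 + 14876449*(-40))/3857 = 14400 + √(-158137 - 595057960)/3857 = 14400 + √(-595216097)/3857 = 14400 + (I*√595216097)/3857 = 14400 + I*√595216097/3857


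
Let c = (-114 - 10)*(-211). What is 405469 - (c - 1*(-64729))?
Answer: 314576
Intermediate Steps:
c = 26164 (c = -124*(-211) = 26164)
405469 - (c - 1*(-64729)) = 405469 - (26164 - 1*(-64729)) = 405469 - (26164 + 64729) = 405469 - 1*90893 = 405469 - 90893 = 314576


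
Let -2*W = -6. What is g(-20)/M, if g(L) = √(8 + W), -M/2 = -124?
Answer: √11/248 ≈ 0.013373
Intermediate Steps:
W = 3 (W = -½*(-6) = 3)
M = 248 (M = -2*(-124) = 248)
g(L) = √11 (g(L) = √(8 + 3) = √11)
g(-20)/M = √11/248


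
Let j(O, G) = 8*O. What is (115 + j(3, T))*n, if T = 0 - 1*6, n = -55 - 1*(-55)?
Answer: 0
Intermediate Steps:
n = 0 (n = -55 + 55 = 0)
T = -6 (T = 0 - 6 = -6)
(115 + j(3, T))*n = (115 + 8*3)*0 = (115 + 24)*0 = 139*0 = 0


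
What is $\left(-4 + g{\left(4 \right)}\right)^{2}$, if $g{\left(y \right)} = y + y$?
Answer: $16$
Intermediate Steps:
$g{\left(y \right)} = 2 y$
$\left(-4 + g{\left(4 \right)}\right)^{2} = \left(-4 + 2 \cdot 4\right)^{2} = \left(-4 + 8\right)^{2} = 4^{2} = 16$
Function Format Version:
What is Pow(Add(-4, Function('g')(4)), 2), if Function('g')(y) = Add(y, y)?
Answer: 16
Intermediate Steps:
Function('g')(y) = Mul(2, y)
Pow(Add(-4, Function('g')(4)), 2) = Pow(Add(-4, Mul(2, 4)), 2) = Pow(Add(-4, 8), 2) = Pow(4, 2) = 16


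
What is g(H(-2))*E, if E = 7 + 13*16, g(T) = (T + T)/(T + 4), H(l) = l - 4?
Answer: 1290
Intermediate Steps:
H(l) = -4 + l
g(T) = 2*T/(4 + T) (g(T) = (2*T)/(4 + T) = 2*T/(4 + T))
E = 215 (E = 7 + 208 = 215)
g(H(-2))*E = (2*(-4 - 2)/(4 + (-4 - 2)))*215 = (2*(-6)/(4 - 6))*215 = (2*(-6)/(-2))*215 = (2*(-6)*(-½))*215 = 6*215 = 1290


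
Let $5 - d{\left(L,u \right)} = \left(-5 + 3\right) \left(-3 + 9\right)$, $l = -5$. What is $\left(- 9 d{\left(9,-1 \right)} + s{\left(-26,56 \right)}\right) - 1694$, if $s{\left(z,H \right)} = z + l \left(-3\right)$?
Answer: $-1858$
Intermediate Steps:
$d{\left(L,u \right)} = 17$ ($d{\left(L,u \right)} = 5 - \left(-5 + 3\right) \left(-3 + 9\right) = 5 - \left(-2\right) 6 = 5 - -12 = 5 + 12 = 17$)
$s{\left(z,H \right)} = 15 + z$ ($s{\left(z,H \right)} = z - -15 = z + 15 = 15 + z$)
$\left(- 9 d{\left(9,-1 \right)} + s{\left(-26,56 \right)}\right) - 1694 = \left(\left(-9\right) 17 + \left(15 - 26\right)\right) - 1694 = \left(-153 - 11\right) - 1694 = -164 - 1694 = -1858$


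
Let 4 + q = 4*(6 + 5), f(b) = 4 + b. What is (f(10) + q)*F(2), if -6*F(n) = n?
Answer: -18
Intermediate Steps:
F(n) = -n/6
q = 40 (q = -4 + 4*(6 + 5) = -4 + 4*11 = -4 + 44 = 40)
(f(10) + q)*F(2) = ((4 + 10) + 40)*(-⅙*2) = (14 + 40)*(-⅓) = 54*(-⅓) = -18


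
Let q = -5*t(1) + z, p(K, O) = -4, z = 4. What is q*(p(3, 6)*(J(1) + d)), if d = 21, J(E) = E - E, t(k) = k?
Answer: 84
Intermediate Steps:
J(E) = 0
q = -1 (q = -5*1 + 4 = -5 + 4 = -1)
q*(p(3, 6)*(J(1) + d)) = -(-4)*(0 + 21) = -(-4)*21 = -1*(-84) = 84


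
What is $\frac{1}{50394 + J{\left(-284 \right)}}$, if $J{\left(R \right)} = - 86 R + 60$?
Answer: $\frac{1}{74878} \approx 1.3355 \cdot 10^{-5}$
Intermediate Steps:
$J{\left(R \right)} = 60 - 86 R$
$\frac{1}{50394 + J{\left(-284 \right)}} = \frac{1}{50394 + \left(60 - -24424\right)} = \frac{1}{50394 + \left(60 + 24424\right)} = \frac{1}{50394 + 24484} = \frac{1}{74878}$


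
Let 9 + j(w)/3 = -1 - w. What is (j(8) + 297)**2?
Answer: 59049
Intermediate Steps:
j(w) = -30 - 3*w (j(w) = -27 + 3*(-1 - w) = -27 + (-3 - 3*w) = -30 - 3*w)
(j(8) + 297)**2 = ((-30 - 3*8) + 297)**2 = ((-30 - 24) + 297)**2 = (-54 + 297)**2 = 243**2 = 59049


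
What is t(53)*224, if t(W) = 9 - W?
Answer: -9856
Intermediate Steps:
t(53)*224 = (9 - 1*53)*224 = (9 - 53)*224 = -44*224 = -9856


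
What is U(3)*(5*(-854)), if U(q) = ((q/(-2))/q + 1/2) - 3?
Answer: 12810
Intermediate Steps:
U(q) = -3 (U(q) = ((q*(-1/2))/q + 1*(1/2)) - 3 = ((-q/2)/q + 1/2) - 3 = (-1/2 + 1/2) - 3 = 0 - 3 = -3)
U(3)*(5*(-854)) = -15*(-854) = -3*(-4270) = 12810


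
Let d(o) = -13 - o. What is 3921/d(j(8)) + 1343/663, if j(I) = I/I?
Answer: -151813/546 ≈ -278.05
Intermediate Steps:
j(I) = 1
3921/d(j(8)) + 1343/663 = 3921/(-13 - 1*1) + 1343/663 = 3921/(-13 - 1) + 1343*(1/663) = 3921/(-14) + 79/39 = 3921*(-1/14) + 79/39 = -3921/14 + 79/39 = -151813/546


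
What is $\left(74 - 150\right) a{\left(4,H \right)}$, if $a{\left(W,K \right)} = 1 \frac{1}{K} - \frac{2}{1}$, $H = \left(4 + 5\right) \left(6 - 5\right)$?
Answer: $\frac{1292}{9} \approx 143.56$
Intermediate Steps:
$H = 9$ ($H = 9 \left(6 - 5\right) = 9 \cdot 1 = 9$)
$a{\left(W,K \right)} = -2 + \frac{1}{K}$ ($a{\left(W,K \right)} = \frac{1}{K} - 2 = -2 + \frac{1}{K}$)
$\left(74 - 150\right) a{\left(4,H \right)} = \left(74 - 150\right) \left(-2 + \frac{1}{9}\right) = - 76 \left(-2 + \frac{1}{9}\right) = \left(-76\right) \left(- \frac{17}{9}\right) = \frac{1292}{9}$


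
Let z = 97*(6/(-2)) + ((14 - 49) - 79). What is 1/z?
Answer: -1/405 ≈ -0.0024691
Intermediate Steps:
z = -405 (z = 97*(6*(-1/2)) + (-35 - 79) = 97*(-3) - 114 = -291 - 114 = -405)
1/z = 1/(-405) = -1/405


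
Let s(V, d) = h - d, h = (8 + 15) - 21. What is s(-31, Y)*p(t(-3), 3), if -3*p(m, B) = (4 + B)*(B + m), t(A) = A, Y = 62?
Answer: 0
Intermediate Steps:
p(m, B) = -(4 + B)*(B + m)/3
h = 2 (h = 23 - 21 = 2)
s(V, d) = 2 - d
s(-31, Y)*p(t(-3), 3) = (2 - 1*62)*(-4/3*3 - 4/3*(-3) - 1/3*3**2 - 1/3*3*(-3)) = (2 - 62)*(-4 + 4 - 1/3*9 + 3) = -60*(-4 + 4 - 3 + 3) = -60*0 = 0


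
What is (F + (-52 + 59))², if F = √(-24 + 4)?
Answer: 29 + 28*I*√5 ≈ 29.0 + 62.61*I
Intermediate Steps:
F = 2*I*√5 (F = √(-20) = 2*I*√5 ≈ 4.4721*I)
(F + (-52 + 59))² = (2*I*√5 + (-52 + 59))² = (2*I*√5 + 7)² = (7 + 2*I*√5)²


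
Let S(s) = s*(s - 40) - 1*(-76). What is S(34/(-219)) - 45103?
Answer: -2159240951/47961 ≈ -45021.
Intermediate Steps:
S(s) = 76 + s*(-40 + s) (S(s) = s*(-40 + s) + 76 = 76 + s*(-40 + s))
S(34/(-219)) - 45103 = (76 + (34/(-219))² - 1360/(-219)) - 45103 = (76 + (34*(-1/219))² - 1360*(-1)/219) - 45103 = (76 + (-34/219)² - 40*(-34/219)) - 45103 = (76 + 1156/47961 + 1360/219) - 45103 = 3944032/47961 - 45103 = -2159240951/47961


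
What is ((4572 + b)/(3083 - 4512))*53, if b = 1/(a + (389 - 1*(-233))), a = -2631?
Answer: -486812791/2870861 ≈ -169.57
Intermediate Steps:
b = -1/2009 (b = 1/(-2631 + (389 - 1*(-233))) = 1/(-2631 + (389 + 233)) = 1/(-2631 + 622) = 1/(-2009) = -1/2009 ≈ -0.00049776)
((4572 + b)/(3083 - 4512))*53 = ((4572 - 1/2009)/(3083 - 4512))*53 = ((9185147/2009)/(-1429))*53 = ((9185147/2009)*(-1/1429))*53 = -9185147/2870861*53 = -486812791/2870861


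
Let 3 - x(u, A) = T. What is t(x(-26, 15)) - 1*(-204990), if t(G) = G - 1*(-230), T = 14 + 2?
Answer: 205207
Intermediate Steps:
T = 16
x(u, A) = -13 (x(u, A) = 3 - 1*16 = 3 - 16 = -13)
t(G) = 230 + G (t(G) = G + 230 = 230 + G)
t(x(-26, 15)) - 1*(-204990) = (230 - 13) - 1*(-204990) = 217 + 204990 = 205207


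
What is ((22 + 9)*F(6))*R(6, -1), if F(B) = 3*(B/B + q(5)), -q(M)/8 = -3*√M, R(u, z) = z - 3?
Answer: -372 - 8928*√5 ≈ -20336.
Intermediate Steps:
R(u, z) = -3 + z
q(M) = 24*√M (q(M) = -(-24)*√M = 24*√M)
F(B) = 3 + 72*√5 (F(B) = 3*(B/B + 24*√5) = 3*(1 + 24*√5) = 3 + 72*√5)
((22 + 9)*F(6))*R(6, -1) = ((22 + 9)*(3 + 72*√5))*(-3 - 1) = (31*(3 + 72*√5))*(-4) = (93 + 2232*√5)*(-4) = -372 - 8928*√5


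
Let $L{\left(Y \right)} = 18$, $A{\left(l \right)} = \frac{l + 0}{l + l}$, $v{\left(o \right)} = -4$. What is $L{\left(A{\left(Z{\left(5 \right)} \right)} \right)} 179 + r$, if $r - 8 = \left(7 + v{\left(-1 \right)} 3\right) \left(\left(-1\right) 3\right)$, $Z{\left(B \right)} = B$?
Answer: $3245$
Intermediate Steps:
$r = 23$ ($r = 8 + \left(7 - 12\right) \left(\left(-1\right) 3\right) = 8 + \left(7 - 12\right) \left(-3\right) = 8 - -15 = 8 + 15 = 23$)
$A{\left(l \right)} = \frac{1}{2}$ ($A{\left(l \right)} = \frac{l}{2 l} = l \frac{1}{2 l} = \frac{1}{2}$)
$L{\left(A{\left(Z{\left(5 \right)} \right)} \right)} 179 + r = 18 \cdot 179 + 23 = 3222 + 23 = 3245$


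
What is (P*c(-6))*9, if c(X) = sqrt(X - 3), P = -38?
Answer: -1026*I ≈ -1026.0*I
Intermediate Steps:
c(X) = sqrt(-3 + X)
(P*c(-6))*9 = -38*sqrt(-3 - 6)*9 = -114*I*9 = -1026*I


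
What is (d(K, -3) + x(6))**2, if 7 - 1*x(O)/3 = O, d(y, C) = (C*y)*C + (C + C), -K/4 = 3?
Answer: 12321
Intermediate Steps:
K = -12 (K = -4*3 = -12)
d(y, C) = 2*C + y*C**2 (d(y, C) = y*C**2 + 2*C = 2*C + y*C**2)
x(O) = 21 - 3*O
(d(K, -3) + x(6))**2 = (-3*(2 - 3*(-12)) + (21 - 3*6))**2 = (-3*(2 + 36) + (21 - 18))**2 = (-3*38 + 3)**2 = (-114 + 3)**2 = (-111)**2 = 12321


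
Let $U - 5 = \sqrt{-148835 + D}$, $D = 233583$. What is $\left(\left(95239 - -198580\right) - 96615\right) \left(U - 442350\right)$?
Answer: $-87232203380 + 394408 \sqrt{21187} \approx -8.7175 \cdot 10^{10}$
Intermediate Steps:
$U = 5 + 2 \sqrt{21187}$ ($U = 5 + \sqrt{-148835 + 233583} = 5 + \sqrt{84748} = 5 + 2 \sqrt{21187} \approx 296.12$)
$\left(\left(95239 - -198580\right) - 96615\right) \left(U - 442350\right) = \left(\left(95239 - -198580\right) - 96615\right) \left(\left(5 + 2 \sqrt{21187}\right) - 442350\right) = \left(\left(95239 + 198580\right) - 96615\right) \left(-442345 + 2 \sqrt{21187}\right) = \left(293819 - 96615\right) \left(-442345 + 2 \sqrt{21187}\right) = 197204 \left(-442345 + 2 \sqrt{21187}\right) = -87232203380 + 394408 \sqrt{21187}$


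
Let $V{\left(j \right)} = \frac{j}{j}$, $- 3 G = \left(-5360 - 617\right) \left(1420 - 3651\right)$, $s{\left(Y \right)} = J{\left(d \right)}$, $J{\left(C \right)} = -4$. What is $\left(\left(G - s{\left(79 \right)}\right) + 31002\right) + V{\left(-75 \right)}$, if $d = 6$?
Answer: $- \frac{13241666}{3} \approx -4.4139 \cdot 10^{6}$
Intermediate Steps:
$s{\left(Y \right)} = -4$
$G = - \frac{13334687}{3}$ ($G = - \frac{\left(-5360 - 617\right) \left(1420 - 3651\right)}{3} = - \frac{\left(-5977\right) \left(-2231\right)}{3} = \left(- \frac{1}{3}\right) 13334687 = - \frac{13334687}{3} \approx -4.4449 \cdot 10^{6}$)
$V{\left(j \right)} = 1$
$\left(\left(G - s{\left(79 \right)}\right) + 31002\right) + V{\left(-75 \right)} = \left(\left(- \frac{13334687}{3} - -4\right) + 31002\right) + 1 = \left(\left(- \frac{13334687}{3} + 4\right) + 31002\right) + 1 = \left(- \frac{13334675}{3} + 31002\right) + 1 = - \frac{13241669}{3} + 1 = - \frac{13241666}{3}$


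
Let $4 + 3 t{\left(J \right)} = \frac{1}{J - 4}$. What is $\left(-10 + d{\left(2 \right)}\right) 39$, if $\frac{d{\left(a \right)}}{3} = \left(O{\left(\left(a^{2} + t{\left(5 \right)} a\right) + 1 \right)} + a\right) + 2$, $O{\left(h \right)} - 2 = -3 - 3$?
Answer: $-390$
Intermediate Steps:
$t{\left(J \right)} = - \frac{4}{3} + \frac{1}{3 \left(-4 + J\right)}$ ($t{\left(J \right)} = - \frac{4}{3} + \frac{1}{3 \left(J - 4\right)} = - \frac{4}{3} + \frac{1}{3 \left(-4 + J\right)}$)
$O{\left(h \right)} = -4$ ($O{\left(h \right)} = 2 - 6 = -4$)
$d{\left(a \right)} = -6 + 3 a$ ($d{\left(a \right)} = 3 \left(\left(-4 + a\right) + 2\right) = 3 \left(-2 + a\right) = -6 + 3 a$)
$\left(-10 + d{\left(2 \right)}\right) 39 = \left(-10 + \left(-6 + 3 \cdot 2\right)\right) 39 = \left(-10 + \left(-6 + 6\right)\right) 39 = \left(-10 + 0\right) 39 = \left(-10\right) 39 = -390$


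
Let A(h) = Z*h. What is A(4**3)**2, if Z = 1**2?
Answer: 4096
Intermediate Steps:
Z = 1
A(h) = h (A(h) = 1*h = h)
A(4**3)**2 = (4**3)**2 = 64**2 = 4096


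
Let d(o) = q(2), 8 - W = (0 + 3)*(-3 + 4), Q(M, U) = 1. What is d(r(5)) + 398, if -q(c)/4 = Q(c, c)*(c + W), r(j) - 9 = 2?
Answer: 370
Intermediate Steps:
r(j) = 11 (r(j) = 9 + 2 = 11)
W = 5 (W = 8 - (0 + 3)*(-3 + 4) = 8 - 3 = 5)
q(c) = -20 - 4*c (q(c) = -4*(c + 5) = -4*(5 + c) = -20 - 4*c)
d(o) = -28 (d(o) = -20 - 4*2 = -20 - 8 = -28)
d(r(5)) + 398 = -28 + 398 = 370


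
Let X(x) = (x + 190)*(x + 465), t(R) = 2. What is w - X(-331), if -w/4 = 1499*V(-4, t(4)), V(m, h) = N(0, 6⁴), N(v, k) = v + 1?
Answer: 12898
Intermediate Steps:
N(v, k) = 1 + v
V(m, h) = 1 (V(m, h) = 1 + 0 = 1)
X(x) = (190 + x)*(465 + x)
w = -5996 ≈ -5996.0
w - X(-331) = -5996 - (88350 + (-331)² + 655*(-331)) = -5996 - (88350 + 109561 - 216805) = -5996 - 1*(-18894) = -5996 + 18894 = 12898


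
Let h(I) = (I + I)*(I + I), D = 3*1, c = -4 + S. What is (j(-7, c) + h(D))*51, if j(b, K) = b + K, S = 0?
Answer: 1275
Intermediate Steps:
c = -4 (c = -4 + 0 = -4)
D = 3
h(I) = 4*I² (h(I) = (2*I)*(2*I) = 4*I²)
j(b, K) = K + b
(j(-7, c) + h(D))*51 = ((-4 - 7) + 4*3²)*51 = (-11 + 4*9)*51 = (-11 + 36)*51 = 25*51 = 1275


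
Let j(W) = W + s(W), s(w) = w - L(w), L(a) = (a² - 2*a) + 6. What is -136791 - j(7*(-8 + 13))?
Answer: -135700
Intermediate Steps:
L(a) = 6 + a² - 2*a
s(w) = -6 - w² + 3*w (s(w) = w - (6 + w² - 2*w) = w + (-6 - w² + 2*w) = -6 - w² + 3*w)
j(W) = -6 - W² + 4*W (j(W) = W + (-6 - W² + 3*W) = -6 - W² + 4*W)
-136791 - j(7*(-8 + 13)) = -136791 - (-6 - (7*(-8 + 13))² + 4*(7*(-8 + 13))) = -136791 - (-6 - (7*5)² + 4*(7*5)) = -136791 - (-6 - 1*35² + 4*35) = -136791 - (-6 - 1*1225 + 140) = -136791 - (-6 - 1225 + 140) = -136791 - 1*(-1091) = -136791 + 1091 = -135700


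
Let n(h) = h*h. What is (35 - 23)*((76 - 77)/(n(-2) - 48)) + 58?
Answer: 641/11 ≈ 58.273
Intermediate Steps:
n(h) = h**2
(35 - 23)*((76 - 77)/(n(-2) - 48)) + 58 = (35 - 23)*((76 - 77)/((-2)**2 - 48)) + 58 = 12*(-1/(4 - 48)) + 58 = 12*(-1/(-44)) + 58 = 12*(-1*(-1/44)) + 58 = 12*(1/44) + 58 = 3/11 + 58 = 641/11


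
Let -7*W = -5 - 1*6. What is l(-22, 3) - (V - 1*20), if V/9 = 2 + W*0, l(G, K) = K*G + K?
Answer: -61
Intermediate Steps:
l(G, K) = K + G*K (l(G, K) = G*K + K = K + G*K)
W = 11/7 (W = -(-5 - 1*6)/7 = -(-5 - 6)/7 = -1/7*(-11) = 11/7 ≈ 1.5714)
V = 18 (V = 9*(2 + (11/7)*0) = 9*(2 + 0) = 9*2 = 18)
l(-22, 3) - (V - 1*20) = 3*(1 - 22) - (18 - 1*20) = 3*(-21) - (18 - 20) = -63 - 1*(-2) = -63 + 2 = -61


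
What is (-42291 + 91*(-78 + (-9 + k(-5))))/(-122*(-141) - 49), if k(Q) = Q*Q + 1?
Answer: -47842/17153 ≈ -2.7891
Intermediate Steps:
k(Q) = 1 + Q**2 (k(Q) = Q**2 + 1 = 1 + Q**2)
(-42291 + 91*(-78 + (-9 + k(-5))))/(-122*(-141) - 49) = (-42291 + 91*(-78 + (-9 + (1 + (-5)**2))))/(-122*(-141) - 49) = (-42291 + 91*(-78 + (-9 + (1 + 25))))/(17202 - 49) = (-42291 + 91*(-78 + (-9 + 26)))/17153 = (-42291 + 91*(-78 + 17))*(1/17153) = (-42291 + 91*(-61))*(1/17153) = (-42291 - 5551)*(1/17153) = -47842*1/17153 = -47842/17153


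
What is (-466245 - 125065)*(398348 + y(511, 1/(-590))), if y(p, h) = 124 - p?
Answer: -235318318910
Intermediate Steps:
(-466245 - 125065)*(398348 + y(511, 1/(-590))) = (-466245 - 125065)*(398348 + (124 - 1*511)) = -591310*(398348 + (124 - 511)) = -591310*(398348 - 387) = -591310*397961 = -235318318910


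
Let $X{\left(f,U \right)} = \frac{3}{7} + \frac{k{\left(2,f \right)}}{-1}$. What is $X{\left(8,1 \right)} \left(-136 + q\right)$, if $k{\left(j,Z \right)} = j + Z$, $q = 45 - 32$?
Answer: $\frac{8241}{7} \approx 1177.3$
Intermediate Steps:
$q = 13$ ($q = 45 - 32 = 13$)
$k{\left(j,Z \right)} = Z + j$
$X{\left(f,U \right)} = - \frac{11}{7} - f$ ($X{\left(f,U \right)} = \frac{3}{7} + \frac{f + 2}{-1} = 3 \cdot \frac{1}{7} + \left(2 + f\right) \left(-1\right) = \frac{3}{7} - \left(2 + f\right) = - \frac{11}{7} - f$)
$X{\left(8,1 \right)} \left(-136 + q\right) = \left(- \frac{11}{7} - 8\right) \left(-136 + 13\right) = \left(- \frac{11}{7} - 8\right) \left(-123\right) = \left(- \frac{67}{7}\right) \left(-123\right) = \frac{8241}{7}$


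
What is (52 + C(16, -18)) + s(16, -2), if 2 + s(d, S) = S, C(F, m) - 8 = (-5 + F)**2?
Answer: 177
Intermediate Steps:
C(F, m) = 8 + (-5 + F)**2
s(d, S) = -2 + S
(52 + C(16, -18)) + s(16, -2) = (52 + (8 + (-5 + 16)**2)) + (-2 - 2) = (52 + (8 + 11**2)) - 4 = (52 + (8 + 121)) - 4 = (52 + 129) - 4 = 181 - 4 = 177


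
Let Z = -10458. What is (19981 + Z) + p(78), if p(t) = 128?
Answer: 9651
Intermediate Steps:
(19981 + Z) + p(78) = (19981 - 10458) + 128 = 9523 + 128 = 9651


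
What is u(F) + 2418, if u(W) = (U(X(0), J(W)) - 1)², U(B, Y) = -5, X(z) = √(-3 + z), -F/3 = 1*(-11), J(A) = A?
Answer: 2454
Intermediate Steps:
F = 33 (F = -3*(-11) = 33)
u(W) = 36 (u(W) = (-5 - 1)² = (-6)² = 36)
u(F) + 2418 = 36 + 2418 = 2454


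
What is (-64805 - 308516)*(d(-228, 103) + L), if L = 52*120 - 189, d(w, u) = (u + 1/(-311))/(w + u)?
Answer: -87805320579353/38875 ≈ -2.2587e+9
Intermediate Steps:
d(w, u) = (-1/311 + u)/(u + w) (d(w, u) = (u - 1/311)/(u + w) = (-1/311 + u)/(u + w))
L = 6051 (L = 6240 - 189 = 6051)
(-64805 - 308516)*(d(-228, 103) + L) = (-64805 - 308516)*((-1/311 + 103)/(103 - 228) + 6051) = -373321*((32032/311)/(-125) + 6051) = -373321*(-1/125*32032/311 + 6051) = -373321*(-32032/38875 + 6051) = -373321*235200593/38875 = -87805320579353/38875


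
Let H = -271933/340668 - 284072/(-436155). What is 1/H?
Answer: -49528017180/7276899173 ≈ -6.8062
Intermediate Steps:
H = -7276899173/49528017180 (H = -271933*1/340668 - 284072*(-1/436155) = -271933/340668 + 284072/436155 = -7276899173/49528017180 ≈ -0.14692)
1/H = 1/(-7276899173/49528017180) = -49528017180/7276899173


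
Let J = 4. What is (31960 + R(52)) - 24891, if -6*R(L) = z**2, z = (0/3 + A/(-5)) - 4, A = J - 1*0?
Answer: 176629/25 ≈ 7065.2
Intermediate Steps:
A = 4 (A = 4 - 1*0 = 4 + 0 = 4)
z = -24/5 (z = (0/3 + 4/(-5)) - 4 = (0*(1/3) + 4*(-1/5)) - 4 = (0 - 4/5) - 4 = -4/5 - 4 = -24/5 ≈ -4.8000)
R(L) = -96/25 (R(L) = -(-24/5)**2/6 = -1/6*576/25 = -96/25)
(31960 + R(52)) - 24891 = (31960 - 96/25) - 24891 = 798904/25 - 24891 = 176629/25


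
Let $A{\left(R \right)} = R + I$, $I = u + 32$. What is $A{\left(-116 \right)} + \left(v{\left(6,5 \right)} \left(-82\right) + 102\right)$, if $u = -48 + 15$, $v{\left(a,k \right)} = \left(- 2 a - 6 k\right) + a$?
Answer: $2937$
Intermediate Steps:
$v{\left(a,k \right)} = - a - 6 k$ ($v{\left(a,k \right)} = \left(- 6 k - 2 a\right) + a = - a - 6 k$)
$u = -33$
$I = -1$ ($I = -33 + 32 = -1$)
$A{\left(R \right)} = -1 + R$ ($A{\left(R \right)} = R - 1 = -1 + R$)
$A{\left(-116 \right)} + \left(v{\left(6,5 \right)} \left(-82\right) + 102\right) = \left(-1 - 116\right) + \left(\left(\left(-1\right) 6 - 30\right) \left(-82\right) + 102\right) = -117 + \left(\left(-6 - 30\right) \left(-82\right) + 102\right) = -117 + \left(\left(-36\right) \left(-82\right) + 102\right) = -117 + \left(2952 + 102\right) = -117 + 3054 = 2937$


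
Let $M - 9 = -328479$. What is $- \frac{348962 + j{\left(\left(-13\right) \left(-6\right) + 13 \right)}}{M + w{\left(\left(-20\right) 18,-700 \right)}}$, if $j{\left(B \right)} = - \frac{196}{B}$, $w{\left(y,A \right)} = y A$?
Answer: $\frac{2268239}{497055} \approx 4.5634$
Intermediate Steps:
$M = -328470$ ($M = 9 - 328479 = -328470$)
$w{\left(y,A \right)} = A y$
$- \frac{348962 + j{\left(\left(-13\right) \left(-6\right) + 13 \right)}}{M + w{\left(\left(-20\right) 18,-700 \right)}} = - \frac{348962 - \frac{196}{\left(-13\right) \left(-6\right) + 13}}{-328470 - 700 \left(\left(-20\right) 18\right)} = - \frac{348962 - \frac{196}{78 + 13}}{-328470 - -252000} = - \frac{348962 - \frac{196}{91}}{-328470 + 252000} = - \frac{348962 - \frac{28}{13}}{-76470} = - \frac{\left(348962 - \frac{28}{13}\right) \left(-1\right)}{76470} = - \frac{4536478 \left(-1\right)}{13 \cdot 76470} = \left(-1\right) \left(- \frac{2268239}{497055}\right) = \frac{2268239}{497055}$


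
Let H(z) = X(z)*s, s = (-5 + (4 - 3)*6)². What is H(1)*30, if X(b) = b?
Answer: 30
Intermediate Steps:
s = 1 (s = (-5 + 1*6)² = (-5 + 6)² = 1² = 1)
H(z) = z (H(z) = z*1 = z)
H(1)*30 = 1*30 = 30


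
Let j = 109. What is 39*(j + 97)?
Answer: 8034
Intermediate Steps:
39*(j + 97) = 39*(109 + 97) = 39*206 = 8034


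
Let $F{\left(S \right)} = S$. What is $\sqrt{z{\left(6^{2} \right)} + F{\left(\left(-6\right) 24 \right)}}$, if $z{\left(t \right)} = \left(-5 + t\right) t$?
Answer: $18 \sqrt{3} \approx 31.177$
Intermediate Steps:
$z{\left(t \right)} = t \left(-5 + t\right)$
$\sqrt{z{\left(6^{2} \right)} + F{\left(\left(-6\right) 24 \right)}} = \sqrt{6^{2} \left(-5 + 6^{2}\right) - 144} = \sqrt{36 \left(-5 + 36\right) - 144} = \sqrt{36 \cdot 31 - 144} = \sqrt{1116 - 144} = \sqrt{972} = 18 \sqrt{3}$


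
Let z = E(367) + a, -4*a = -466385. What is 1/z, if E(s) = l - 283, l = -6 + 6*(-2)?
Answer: 4/465181 ≈ 8.5988e-6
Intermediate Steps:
a = 466385/4 (a = -1/4*(-466385) = 466385/4 ≈ 1.1660e+5)
l = -18 (l = -6 - 12 = -18)
E(s) = -301 (E(s) = -18 - 283 = -301)
z = 465181/4 (z = -301 + 466385/4 = 465181/4 ≈ 1.1630e+5)
1/z = 1/(465181/4) = 4/465181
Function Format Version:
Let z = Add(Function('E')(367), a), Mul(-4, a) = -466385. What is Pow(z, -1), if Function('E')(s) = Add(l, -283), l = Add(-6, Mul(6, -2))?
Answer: Rational(4, 465181) ≈ 8.5988e-6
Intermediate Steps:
a = Rational(466385, 4) (a = Mul(Rational(-1, 4), -466385) = Rational(466385, 4) ≈ 1.1660e+5)
l = -18 (l = Add(-6, -12) = -18)
Function('E')(s) = -301 (Function('E')(s) = Add(-18, -283) = -301)
z = Rational(465181, 4) (z = Add(-301, Rational(466385, 4)) = Rational(465181, 4) ≈ 1.1630e+5)
Pow(z, -1) = Pow(Rational(465181, 4), -1) = Rational(4, 465181)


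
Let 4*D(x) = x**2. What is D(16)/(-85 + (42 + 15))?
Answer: -16/7 ≈ -2.2857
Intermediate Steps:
D(x) = x**2/4
D(16)/(-85 + (42 + 15)) = ((1/4)*16**2)/(-85 + (42 + 15)) = ((1/4)*256)/(-85 + 57) = 64/(-28) = 64*(-1/28) = -16/7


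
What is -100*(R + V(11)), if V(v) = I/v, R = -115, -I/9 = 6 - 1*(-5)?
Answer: 12400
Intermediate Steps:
I = -99 (I = -9*(6 - 1*(-5)) = -9*(6 + 5) = -9*11 = -99)
V(v) = -99/v
-100*(R + V(11)) = -100*(-115 - 99/11) = -100*(-115 - 99*1/11) = -100*(-115 - 9) = -100*(-124) = 12400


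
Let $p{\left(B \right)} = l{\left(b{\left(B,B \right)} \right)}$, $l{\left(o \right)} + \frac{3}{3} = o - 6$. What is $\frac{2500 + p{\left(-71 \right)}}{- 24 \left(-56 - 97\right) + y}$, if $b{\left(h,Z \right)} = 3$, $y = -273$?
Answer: $\frac{832}{1133} \approx 0.73433$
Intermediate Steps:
$l{\left(o \right)} = -7 + o$ ($l{\left(o \right)} = -1 + \left(o - 6\right) = -1 + \left(-6 + o\right) = -7 + o$)
$p{\left(B \right)} = -4$ ($p{\left(B \right)} = -7 + 3 = -4$)
$\frac{2500 + p{\left(-71 \right)}}{- 24 \left(-56 - 97\right) + y} = \frac{2500 - 4}{- 24 \left(-56 - 97\right) - 273} = \frac{2496}{\left(-24\right) \left(-153\right) - 273} = \frac{2496}{3672 - 273} = \frac{2496}{3399} = 2496 \cdot \frac{1}{3399} = \frac{832}{1133}$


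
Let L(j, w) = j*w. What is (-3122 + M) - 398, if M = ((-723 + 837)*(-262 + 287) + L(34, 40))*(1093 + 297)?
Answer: 5848380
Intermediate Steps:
M = 5851900 (M = ((-723 + 837)*(-262 + 287) + 34*40)*(1093 + 297) = (114*25 + 1360)*1390 = (2850 + 1360)*1390 = 4210*1390 = 5851900)
(-3122 + M) - 398 = (-3122 + 5851900) - 398 = 5848778 - 398 = 5848380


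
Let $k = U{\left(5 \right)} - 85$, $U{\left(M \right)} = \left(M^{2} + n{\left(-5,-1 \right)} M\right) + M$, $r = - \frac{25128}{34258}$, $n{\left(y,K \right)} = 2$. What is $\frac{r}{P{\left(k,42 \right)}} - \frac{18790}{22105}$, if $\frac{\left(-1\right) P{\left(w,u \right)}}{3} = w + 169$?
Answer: $- \frac{1990865455}{2347546579} \approx -0.84806$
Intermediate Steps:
$r = - \frac{12564}{17129}$ ($r = \left(-25128\right) \frac{1}{34258} = - \frac{12564}{17129} \approx -0.73349$)
$U{\left(M \right)} = M^{2} + 3 M$ ($U{\left(M \right)} = \left(M^{2} + 2 M\right) + M = M^{2} + 3 M$)
$k = -45$ ($k = 5 \left(3 + 5\right) - 85 = 5 \cdot 8 - 85 = 40 - 85 = -45$)
$P{\left(w,u \right)} = -507 - 3 w$ ($P{\left(w,u \right)} = - 3 \left(w + 169\right) = - 3 \left(169 + w\right) = -507 - 3 w$)
$\frac{r}{P{\left(k,42 \right)}} - \frac{18790}{22105} = - \frac{12564}{17129 \left(-507 - -135\right)} - \frac{18790}{22105} = - \frac{12564}{17129 \left(-507 + 135\right)} - \frac{3758}{4421} = - \frac{12564}{17129 \left(-372\right)} - \frac{3758}{4421} = \left(- \frac{12564}{17129}\right) \left(- \frac{1}{372}\right) - \frac{3758}{4421} = \frac{1047}{530999} - \frac{3758}{4421} = - \frac{1990865455}{2347546579}$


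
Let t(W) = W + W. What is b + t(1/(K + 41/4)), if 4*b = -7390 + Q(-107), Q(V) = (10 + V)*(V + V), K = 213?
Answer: 2984414/893 ≈ 3342.0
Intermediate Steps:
Q(V) = 2*V*(10 + V) (Q(V) = (10 + V)*(2*V) = 2*V*(10 + V))
t(W) = 2*W
b = 3342 (b = (-7390 + 2*(-107)*(10 - 107))/4 = (-7390 + 2*(-107)*(-97))/4 = (-7390 + 20758)/4 = (1/4)*13368 = 3342)
b + t(1/(K + 41/4)) = 3342 + 2/(213 + 41/4) = 3342 + 2/(893/4) = 3342 + 2*(4/893) = 3342 + 8/893 = 2984414/893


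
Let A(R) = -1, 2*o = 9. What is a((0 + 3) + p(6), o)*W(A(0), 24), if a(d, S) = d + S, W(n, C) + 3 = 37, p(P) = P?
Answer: 459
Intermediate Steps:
o = 9/2 (o = (½)*9 = 9/2 ≈ 4.5000)
W(n, C) = 34 (W(n, C) = -3 + 37 = 34)
a(d, S) = S + d
a((0 + 3) + p(6), o)*W(A(0), 24) = (9/2 + ((0 + 3) + 6))*34 = (9/2 + (3 + 6))*34 = (9/2 + 9)*34 = (27/2)*34 = 459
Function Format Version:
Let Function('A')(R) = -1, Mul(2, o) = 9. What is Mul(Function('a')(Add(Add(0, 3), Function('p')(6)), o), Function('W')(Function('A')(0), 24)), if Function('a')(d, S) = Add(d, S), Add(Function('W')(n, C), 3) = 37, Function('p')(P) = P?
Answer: 459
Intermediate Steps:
o = Rational(9, 2) (o = Mul(Rational(1, 2), 9) = Rational(9, 2) ≈ 4.5000)
Function('W')(n, C) = 34 (Function('W')(n, C) = Add(-3, 37) = 34)
Function('a')(d, S) = Add(S, d)
Mul(Function('a')(Add(Add(0, 3), Function('p')(6)), o), Function('W')(Function('A')(0), 24)) = Mul(Add(Rational(9, 2), Add(Add(0, 3), 6)), 34) = Mul(Add(Rational(9, 2), Add(3, 6)), 34) = Mul(Add(Rational(9, 2), 9), 34) = Mul(Rational(27, 2), 34) = 459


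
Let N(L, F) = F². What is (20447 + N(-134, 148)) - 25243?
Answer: 17108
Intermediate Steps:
(20447 + N(-134, 148)) - 25243 = (20447 + 148²) - 25243 = (20447 + 21904) - 25243 = 42351 - 25243 = 17108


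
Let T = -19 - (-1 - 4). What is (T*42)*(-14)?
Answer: 8232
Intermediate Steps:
T = -14 (T = -19 - 1*(-5) = -19 + 5 = -14)
(T*42)*(-14) = -14*42*(-14) = -588*(-14) = 8232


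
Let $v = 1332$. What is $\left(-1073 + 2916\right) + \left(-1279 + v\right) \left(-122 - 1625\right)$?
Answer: $-90748$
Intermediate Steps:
$\left(-1073 + 2916\right) + \left(-1279 + v\right) \left(-122 - 1625\right) = \left(-1073 + 2916\right) + \left(-1279 + 1332\right) \left(-122 - 1625\right) = 1843 + 53 \left(-1747\right) = 1843 - 92591 = -90748$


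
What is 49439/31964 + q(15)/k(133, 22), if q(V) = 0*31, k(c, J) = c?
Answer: 49439/31964 ≈ 1.5467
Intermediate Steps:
q(V) = 0
49439/31964 + q(15)/k(133, 22) = 49439/31964 + 0/133 = 49439*(1/31964) + 0*(1/133) = 49439/31964 + 0 = 49439/31964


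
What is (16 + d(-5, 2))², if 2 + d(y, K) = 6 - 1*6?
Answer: 196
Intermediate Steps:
d(y, K) = -2 (d(y, K) = -2 + (6 - 1*6) = -2 + (6 - 6) = -2 + 0 = -2)
(16 + d(-5, 2))² = (16 - 2)² = 14² = 196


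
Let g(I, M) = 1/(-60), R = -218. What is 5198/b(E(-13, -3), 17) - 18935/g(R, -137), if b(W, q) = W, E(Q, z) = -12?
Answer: 6814001/6 ≈ 1.1357e+6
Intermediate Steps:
g(I, M) = -1/60
5198/b(E(-13, -3), 17) - 18935/g(R, -137) = 5198/(-12) - 18935/(-1/60) = 5198*(-1/12) - 18935*(-60) = -2599/6 + 1136100 = 6814001/6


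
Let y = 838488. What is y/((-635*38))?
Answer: -419244/12065 ≈ -34.749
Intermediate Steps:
y/((-635*38)) = 838488/((-635*38)) = 838488/(-24130) = 838488*(-1/24130) = -419244/12065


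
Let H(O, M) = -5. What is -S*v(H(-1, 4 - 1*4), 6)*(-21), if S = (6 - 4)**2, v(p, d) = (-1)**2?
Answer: 84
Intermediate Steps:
v(p, d) = 1
S = 4 (S = 2**2 = 4)
-S*v(H(-1, 4 - 1*4), 6)*(-21) = -4*1*(-21) = -4*(-21) = -1*(-84) = 84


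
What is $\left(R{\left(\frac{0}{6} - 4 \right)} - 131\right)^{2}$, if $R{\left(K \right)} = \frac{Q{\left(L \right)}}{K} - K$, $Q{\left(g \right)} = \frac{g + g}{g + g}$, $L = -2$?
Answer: $\frac{259081}{16} \approx 16193.0$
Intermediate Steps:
$Q{\left(g \right)} = 1$ ($Q{\left(g \right)} = \frac{2 g}{2 g} = 2 g \frac{1}{2 g} = 1$)
$R{\left(K \right)} = \frac{1}{K} - K$ ($R{\left(K \right)} = 1 \frac{1}{K} - K = \frac{1}{K} - K$)
$\left(R{\left(\frac{0}{6} - 4 \right)} - 131\right)^{2} = \left(\left(\frac{1}{\frac{0}{6} - 4} - \left(\frac{0}{6} - 4\right)\right) - 131\right)^{2} = \left(\left(\frac{1}{0 \cdot \frac{1}{6} - 4} - \left(0 \cdot \frac{1}{6} - 4\right)\right) - 131\right)^{2} = \left(\left(\frac{1}{0 - 4} - \left(0 - 4\right)\right) - 131\right)^{2} = \left(\left(\frac{1}{-4} - -4\right) - 131\right)^{2} = \left(\left(- \frac{1}{4} + 4\right) - 131\right)^{2} = \left(\frac{15}{4} - 131\right)^{2} = \left(- \frac{509}{4}\right)^{2} = \frac{259081}{16}$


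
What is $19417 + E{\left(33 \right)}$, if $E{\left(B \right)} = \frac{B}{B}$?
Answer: $19418$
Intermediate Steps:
$E{\left(B \right)} = 1$
$19417 + E{\left(33 \right)} = 19417 + 1 = 19418$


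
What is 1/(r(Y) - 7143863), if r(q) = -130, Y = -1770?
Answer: -1/7143993 ≈ -1.3998e-7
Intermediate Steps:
1/(r(Y) - 7143863) = 1/(-130 - 7143863) = 1/(-7143993) = -1/7143993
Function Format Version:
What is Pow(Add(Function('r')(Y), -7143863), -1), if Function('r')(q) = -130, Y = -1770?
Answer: Rational(-1, 7143993) ≈ -1.3998e-7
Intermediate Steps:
Pow(Add(Function('r')(Y), -7143863), -1) = Pow(Add(-130, -7143863), -1) = Pow(-7143993, -1) = Rational(-1, 7143993)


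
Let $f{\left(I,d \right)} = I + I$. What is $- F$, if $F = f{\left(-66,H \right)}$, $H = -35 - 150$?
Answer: $132$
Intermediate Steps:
$H = -185$ ($H = -35 - 150 = -185$)
$f{\left(I,d \right)} = 2 I$
$F = -132$ ($F = 2 \left(-66\right) = -132$)
$- F = \left(-1\right) \left(-132\right) = 132$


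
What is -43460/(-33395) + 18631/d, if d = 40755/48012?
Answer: 1991599010616/90734215 ≈ 21950.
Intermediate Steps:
d = 13585/16004 (d = 40755*(1/48012) = 13585/16004 ≈ 0.84885)
-43460/(-33395) + 18631/d = -43460/(-33395) + 18631/(13585/16004) = -43460*(-1/33395) + 18631*(16004/13585) = 8692/6679 + 298170524/13585 = 1991599010616/90734215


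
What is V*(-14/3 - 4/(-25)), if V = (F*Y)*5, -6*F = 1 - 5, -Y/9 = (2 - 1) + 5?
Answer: 4056/5 ≈ 811.20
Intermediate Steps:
Y = -54 (Y = -9*((2 - 1) + 5) = -9*(1 + 5) = -9*6 = -54)
F = ⅔ (F = -(1 - 5)/6 = -⅙*(-4) = ⅔ ≈ 0.66667)
V = -180 (V = ((⅔)*(-54))*5 = -36*5 = -180)
V*(-14/3 - 4/(-25)) = -180*(-14/3 - 4/(-25)) = -180*(-14*⅓ - 4*(-1/25)) = -180*(-14/3 + 4/25) = -180*(-338/75) = 4056/5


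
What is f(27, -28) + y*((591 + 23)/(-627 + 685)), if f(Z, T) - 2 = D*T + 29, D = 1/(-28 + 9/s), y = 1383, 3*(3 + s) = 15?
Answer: 19999184/1363 ≈ 14673.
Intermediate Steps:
s = 2 (s = -3 + (⅓)*15 = -3 + 5 = 2)
D = -2/47 (D = 1/(-28 + 9/2) = 1/(-47/2) = -2/47 ≈ -0.042553)
f(Z, T) = 31 - 2*T/47 (f(Z, T) = 2 + (-2*T/47 + 29) = 2 + (29 - 2*T/47) = 31 - 2*T/47)
f(27, -28) + y*((591 + 23)/(-627 + 685)) = (31 - 2/47*(-28)) + 1383*((591 + 23)/(-627 + 685)) = (31 + 56/47) + 1383*(614/58) = 1513/47 + 1383*(614*(1/58)) = 1513/47 + 1383*(307/29) = 1513/47 + 424581/29 = 19999184/1363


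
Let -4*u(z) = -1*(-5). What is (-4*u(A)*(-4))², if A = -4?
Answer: 400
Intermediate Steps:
u(z) = -5/4 (u(z) = -(-1)*(-5)/4 = -¼*5 = -5/4)
(-4*u(A)*(-4))² = (-4*(-5/4)*(-4))² = (5*(-4))² = (-20)² = 400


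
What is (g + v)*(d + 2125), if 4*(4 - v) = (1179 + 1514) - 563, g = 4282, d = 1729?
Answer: 14465989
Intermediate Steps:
v = -1057/2 (v = 4 - ((1179 + 1514) - 563)/4 = 4 - (2693 - 563)/4 = 4 - ¼*2130 = 4 - 1065/2 = -1057/2 ≈ -528.50)
(g + v)*(d + 2125) = (4282 - 1057/2)*(1729 + 2125) = (7507/2)*3854 = 14465989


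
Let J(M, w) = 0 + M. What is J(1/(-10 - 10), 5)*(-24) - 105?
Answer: -519/5 ≈ -103.80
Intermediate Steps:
J(M, w) = M
J(1/(-10 - 10), 5)*(-24) - 105 = -24/(-10 - 10) - 105 = -24/(-20) - 105 = -1/20*(-24) - 105 = 6/5 - 105 = -519/5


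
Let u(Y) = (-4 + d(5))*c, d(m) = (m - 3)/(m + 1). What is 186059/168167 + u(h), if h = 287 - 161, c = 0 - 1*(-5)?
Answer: -8691008/504501 ≈ -17.227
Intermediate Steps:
c = 5 (c = 0 + 5 = 5)
d(m) = (-3 + m)/(1 + m)
h = 126
u(Y) = -55/3 (u(Y) = (-4 + (-3 + 5)/(1 + 5))*5 = (-4 + 2/6)*5 = (-4 + (1/6)*2)*5 = (-4 + 1/3)*5 = -11/3*5 = -55/3)
186059/168167 + u(h) = 186059/168167 - 55/3 = -8691008/504501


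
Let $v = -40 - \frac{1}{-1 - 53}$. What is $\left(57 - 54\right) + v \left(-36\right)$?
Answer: $\frac{4327}{3} \approx 1442.3$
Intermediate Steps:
$v = - \frac{2159}{54}$ ($v = -40 - \frac{1}{-54} = -40 - - \frac{1}{54} = -40 + \frac{1}{54} = - \frac{2159}{54} \approx -39.982$)
$\left(57 - 54\right) + v \left(-36\right) = \left(57 - 54\right) - - \frac{4318}{3} = \left(57 - 54\right) + \frac{4318}{3} = 3 + \frac{4318}{3} = \frac{4327}{3}$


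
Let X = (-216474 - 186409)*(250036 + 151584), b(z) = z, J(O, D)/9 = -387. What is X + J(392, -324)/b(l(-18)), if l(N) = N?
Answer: -323611740533/2 ≈ -1.6181e+11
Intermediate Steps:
J(O, D) = -3483 (J(O, D) = 9*(-387) = -3483)
X = -161805870460 (X = -402883*401620 = -161805870460)
X + J(392, -324)/b(l(-18)) = -161805870460 - 3483/(-18) = -161805870460 - 3483*(-1/18) = -161805870460 + 387/2 = -323611740533/2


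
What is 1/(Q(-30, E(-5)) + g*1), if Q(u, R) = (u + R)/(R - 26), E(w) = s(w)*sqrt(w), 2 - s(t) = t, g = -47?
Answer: -21131/969642 - 7*I*sqrt(5)/484821 ≈ -0.021793 - 3.2285e-5*I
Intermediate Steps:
s(t) = 2 - t
E(w) = sqrt(w)*(2 - w) (E(w) = (2 - w)*sqrt(w) = sqrt(w)*(2 - w))
Q(u, R) = (R + u)/(-26 + R)
1/(Q(-30, E(-5)) + g*1) = 1/((sqrt(-5)*(2 - 1*(-5)) - 30)/(-26 + sqrt(-5)*(2 - 1*(-5))) - 47*1) = 1/(((I*sqrt(5))*(2 + 5) - 30)/(-26 + (I*sqrt(5))*(2 + 5)) - 47) = 1/(((I*sqrt(5))*7 - 30)/(-26 + (I*sqrt(5))*7) - 47) = 1/((7*I*sqrt(5) - 30)/(-26 + 7*I*sqrt(5)) - 47) = 1/((-30 + 7*I*sqrt(5))/(-26 + 7*I*sqrt(5)) - 47) = 1/(-47 + (-30 + 7*I*sqrt(5))/(-26 + 7*I*sqrt(5)))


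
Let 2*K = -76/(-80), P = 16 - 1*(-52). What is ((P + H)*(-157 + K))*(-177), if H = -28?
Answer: 1108197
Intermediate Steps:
P = 68 (P = 16 + 52 = 68)
K = 19/40 (K = (-76/(-80))/2 = (-76*(-1/80))/2 = (½)*(19/20) = 19/40 ≈ 0.47500)
((P + H)*(-157 + K))*(-177) = ((68 - 28)*(-157 + 19/40))*(-177) = (40*(-6261/40))*(-177) = -6261*(-177) = 1108197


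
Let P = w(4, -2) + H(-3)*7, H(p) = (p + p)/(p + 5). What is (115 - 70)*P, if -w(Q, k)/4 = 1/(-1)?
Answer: -765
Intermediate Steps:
w(Q, k) = 4 (w(Q, k) = -4/(-1) = -4*(-1) = 4)
H(p) = 2*p/(5 + p) (H(p) = (2*p)/(5 + p) = 2*p/(5 + p))
P = -17 (P = 4 + (2*(-3)/(5 - 3))*7 = 4 + (2*(-3)/2)*7 = 4 + (2*(-3)*(½))*7 = 4 - 3*7 = 4 - 21 = -17)
(115 - 70)*P = (115 - 70)*(-17) = 45*(-17) = -765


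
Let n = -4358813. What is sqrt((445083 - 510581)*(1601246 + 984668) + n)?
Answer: I*sqrt(169376553985) ≈ 4.1155e+5*I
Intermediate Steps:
sqrt((445083 - 510581)*(1601246 + 984668) + n) = sqrt((445083 - 510581)*(1601246 + 984668) - 4358813) = sqrt(-65498*2585914 - 4358813) = sqrt(-169372195172 - 4358813) = sqrt(-169376553985) = I*sqrt(169376553985)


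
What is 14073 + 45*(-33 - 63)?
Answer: 9753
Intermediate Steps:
14073 + 45*(-33 - 63) = 14073 + 45*(-96) = 14073 - 4320 = 9753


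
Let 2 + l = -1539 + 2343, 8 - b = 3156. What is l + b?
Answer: -2346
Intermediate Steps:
b = -3148 (b = 8 - 1*3156 = 8 - 3156 = -3148)
l = 802 (l = -2 + (-1539 + 2343) = -2 + 804 = 802)
l + b = 802 - 3148 = -2346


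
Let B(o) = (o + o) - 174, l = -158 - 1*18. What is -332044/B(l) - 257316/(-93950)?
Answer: 7832720504/12354425 ≈ 634.00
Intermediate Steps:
l = -176 (l = -158 - 18 = -176)
B(o) = -174 + 2*o (B(o) = 2*o - 174 = -174 + 2*o)
-332044/B(l) - 257316/(-93950) = -332044/(-174 + 2*(-176)) - 257316/(-93950) = -332044/(-174 - 352) - 257316*(-1/93950) = -332044/(-526) + 128658/46975 = -332044*(-1/526) + 128658/46975 = 166022/263 + 128658/46975 = 7832720504/12354425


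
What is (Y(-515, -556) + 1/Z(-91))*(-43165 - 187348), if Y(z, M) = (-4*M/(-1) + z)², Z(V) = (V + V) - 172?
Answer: -10376018504531/6 ≈ -1.7293e+12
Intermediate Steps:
Z(V) = -172 + 2*V (Z(V) = 2*V - 172 = -172 + 2*V)
Y(z, M) = (z + 4*M)² (Y(z, M) = (-4*M*(-1) + z)² = (-(-4)*M + z)² = (4*M + z)² = (z + 4*M)²)
(Y(-515, -556) + 1/Z(-91))*(-43165 - 187348) = ((-515 + 4*(-556))² + 1/(-172 + 2*(-91)))*(-43165 - 187348) = ((-515 - 2224)² + 1/(-172 - 182))*(-230513) = ((-2739)² + 1/(-354))*(-230513) = (7502121 - 1/354)*(-230513) = (2655750833/354)*(-230513) = -10376018504531/6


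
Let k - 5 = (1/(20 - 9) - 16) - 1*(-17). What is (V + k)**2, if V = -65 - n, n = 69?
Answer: 1979649/121 ≈ 16361.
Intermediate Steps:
V = -134 (V = -65 - 1*69 = -65 - 69 = -134)
k = 67/11 (k = 5 + ((1/(20 - 9) - 16) - 1*(-17)) = 5 + ((1/11 - 16) + 17) = 5 + (-175/11 + 17) = 5 + 12/11 = 67/11 ≈ 6.0909)
(V + k)**2 = (-134 + 67/11)**2 = (-1407/11)**2 = 1979649/121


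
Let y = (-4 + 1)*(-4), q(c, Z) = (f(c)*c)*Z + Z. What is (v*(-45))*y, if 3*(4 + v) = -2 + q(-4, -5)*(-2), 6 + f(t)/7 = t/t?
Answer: -251280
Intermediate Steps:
f(t) = -35 (f(t) = -42 + 7*(t/t) = -42 + 7*1 = -42 + 7 = -35)
q(c, Z) = Z - 35*Z*c (q(c, Z) = (-35*c)*Z + Z = -35*Z*c + Z = Z - 35*Z*c)
y = 12 (y = -3*(-4) = 12)
v = 1396/3 (v = -4 + (-2 - 5*(1 - 35*(-4))*(-2))/3 = -4 + (-2 - 5*(1 + 140)*(-2))/3 = -4 + (-2 - 5*141*(-2))/3 = -4 + (-2 - 705*(-2))/3 = -4 + (-2 + 1410)/3 = -4 + (⅓)*1408 = -4 + 1408/3 = 1396/3 ≈ 465.33)
(v*(-45))*y = ((1396/3)*(-45))*12 = -20940*12 = -251280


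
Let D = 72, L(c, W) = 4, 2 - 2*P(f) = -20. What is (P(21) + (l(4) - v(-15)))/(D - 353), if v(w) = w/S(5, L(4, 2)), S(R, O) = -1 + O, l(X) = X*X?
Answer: -32/281 ≈ -0.11388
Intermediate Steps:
l(X) = X²
P(f) = 11 (P(f) = 1 - ½*(-20) = 1 + 10 = 11)
v(w) = w/3 (v(w) = w/(-1 + 4) = w/3)
(P(21) + (l(4) - v(-15)))/(D - 353) = (11 + (4² - (-15)/3))/(72 - 353) = (11 + (16 - 1*(-5)))/(-281) = (11 + (16 + 5))*(-1/281) = (11 + 21)*(-1/281) = 32*(-1/281) = -32/281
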